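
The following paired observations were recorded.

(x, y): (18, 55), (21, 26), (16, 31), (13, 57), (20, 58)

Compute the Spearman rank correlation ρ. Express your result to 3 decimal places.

Rank x: 3, 5, 2, 1, 4
Rank y: 3, 1, 2, 4, 5
d = rank(x) − rank(y): 0, 4, 0, -3, -1; Σd² = 26
ρ = 1 − 6Σd² / [n(n²−1)] = 1 − 6×26 / (5×24) = 1 − 156/120 ≈ -0.300

-0.300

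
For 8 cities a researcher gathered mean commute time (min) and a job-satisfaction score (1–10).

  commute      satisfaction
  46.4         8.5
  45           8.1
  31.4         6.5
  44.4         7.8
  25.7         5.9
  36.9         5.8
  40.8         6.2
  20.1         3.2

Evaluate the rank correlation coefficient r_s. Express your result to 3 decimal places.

0.881

Rank commute: 8, 7, 3, 6, 2, 4, 5, 1
Rank satisfaction: 8, 7, 5, 6, 3, 2, 4, 1
d = rank(commute) − rank(satisfaction): 0, 0, -2, 0, -1, 2, 1, 0; Σd² = 10
ρ = 1 − 6Σd² / [n(n²−1)] = 1 − 6×10 / (8×63) = 1 − 60/504 ≈ 0.881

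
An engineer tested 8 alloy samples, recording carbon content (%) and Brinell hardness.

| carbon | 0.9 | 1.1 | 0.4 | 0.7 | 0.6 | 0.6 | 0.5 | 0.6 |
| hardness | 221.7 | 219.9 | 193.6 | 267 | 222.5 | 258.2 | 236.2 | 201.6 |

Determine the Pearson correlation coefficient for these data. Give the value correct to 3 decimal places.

n = 8, Σx = 5.4, Σy = 1820.7, Σx² = 4, Σy² = 418883.35, Σxy = 1233.24
nΣxy − ΣxΣy = 9865.92 − 9831.78 = 34.14
nΣx² − (Σx)² = 32 − 29.16 = 2.84; nΣy² − (Σy)² = 3351066.8 − 3314948.49 = 36118.31
r = 34.14 / √(2.84 × 36118.31) = 34.14 / 320.2749 ≈ 0.107

0.107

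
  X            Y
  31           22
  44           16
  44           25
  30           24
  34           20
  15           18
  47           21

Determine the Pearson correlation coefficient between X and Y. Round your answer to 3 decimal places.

n = 7, ΣX = 245, ΣY = 146, ΣX² = 9323, ΣY² = 3106, ΣXY = 5143
nΣXY − ΣXΣY = 36001 − 35770 = 231
nΣX² − (ΣX)² = 65261 − 60025 = 5236; nΣY² − (ΣY)² = 21742 − 21316 = 426
r = 231 / √(5236 × 426) = 231 / 1493.4979 ≈ 0.155

0.155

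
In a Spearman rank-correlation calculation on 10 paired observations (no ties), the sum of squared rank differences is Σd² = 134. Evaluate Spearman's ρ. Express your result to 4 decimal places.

ρ = 1 − 6Σd² / [n(n²−1)] = 1 − 6×134 / (10×99)
  = 1 − 804/990 = 1 − 0.81212 ≈ 0.1879

0.1879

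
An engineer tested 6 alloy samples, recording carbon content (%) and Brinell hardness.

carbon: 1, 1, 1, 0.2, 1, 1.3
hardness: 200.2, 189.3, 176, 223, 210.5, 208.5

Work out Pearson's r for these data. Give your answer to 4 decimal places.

n = 6, Σx = 5.5, Σy = 1207.5, Σx² = 5.73, Σy² = 244402.03, Σxy = 1091.65
nΣxy − ΣxΣy = 6549.9 − 6641.25 = -91.35
nΣx² − (Σx)² = 34.38 − 30.25 = 4.13; nΣy² − (Σy)² = 1466412.18 − 1458056.25 = 8355.93
r = -91.35 / √(4.13 × 8355.93) = -91.35 / 185.7686 ≈ -0.4917

-0.4917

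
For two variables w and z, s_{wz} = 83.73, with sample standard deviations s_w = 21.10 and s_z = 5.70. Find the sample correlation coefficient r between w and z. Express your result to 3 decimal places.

r = Cov(w,z) / (s_w · s_z) = 83.73 / (21.10 × 5.70)
  = 83.73 / 120.2700 ≈ 0.696

0.696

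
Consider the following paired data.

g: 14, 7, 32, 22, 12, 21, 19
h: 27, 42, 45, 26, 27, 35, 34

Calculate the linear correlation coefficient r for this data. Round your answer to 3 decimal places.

n = 7, Σg = 127, Σh = 236, Σg² = 2699, Σh² = 8304, Σgh = 4389
nΣgh − ΣgΣh = 30723 − 29972 = 751
nΣg² − (Σg)² = 18893 − 16129 = 2764; nΣh² − (Σh)² = 58128 − 55696 = 2432
r = 751 / √(2764 × 2432) = 751 / 2592.6913 ≈ 0.290

0.290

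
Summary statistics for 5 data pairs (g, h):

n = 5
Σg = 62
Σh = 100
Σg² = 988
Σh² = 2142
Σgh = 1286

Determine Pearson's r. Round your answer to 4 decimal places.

r = (nΣgh − ΣgΣh) / √[(nΣg² − (Σg)²)(nΣh² − (Σh)²)]
Numerator: 5×1286 − 62×100 = 230
Denominator: √[(4940 − 3844)(10710 − 10000)] = √[1096 × 710] = 882.1338
r = 230 / 882.1338 ≈ 0.2607

0.2607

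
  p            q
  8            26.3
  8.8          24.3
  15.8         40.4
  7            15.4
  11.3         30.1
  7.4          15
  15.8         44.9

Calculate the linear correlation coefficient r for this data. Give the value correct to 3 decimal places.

0.958

n = 7, Σp = 74.1, Σq = 196.4, Σp² = 872.17, Σq² = 6298.52, Σpq = 2330.91
nΣpq − ΣpΣq = 16316.37 − 14553.24 = 1763.13
nΣp² − (Σp)² = 6105.19 − 5490.81 = 614.38; nΣq² − (Σq)² = 44089.64 − 38572.96 = 5516.68
r = 1763.13 / √(614.38 × 5516.68) = 1763.13 / 1841.0154 ≈ 0.958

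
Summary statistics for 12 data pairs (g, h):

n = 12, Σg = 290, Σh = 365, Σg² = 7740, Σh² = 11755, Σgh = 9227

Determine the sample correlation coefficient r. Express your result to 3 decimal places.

r = (nΣgh − ΣgΣh) / √[(nΣg² − (Σg)²)(nΣh² − (Σh)²)]
Numerator: 12×9227 − 290×365 = 4874
Denominator: √[(92880 − 84100)(141060 − 133225)] = √[8780 × 7835] = 8294.0521
r = 4874 / 8294.0521 ≈ 0.588

0.588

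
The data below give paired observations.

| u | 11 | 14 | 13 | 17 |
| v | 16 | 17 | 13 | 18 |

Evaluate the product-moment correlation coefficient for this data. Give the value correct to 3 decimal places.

n = 4, Σu = 55, Σv = 64, Σu² = 775, Σv² = 1038, Σuv = 889
nΣuv − ΣuΣv = 3556 − 3520 = 36
nΣu² − (Σu)² = 3100 − 3025 = 75; nΣv² − (Σv)² = 4152 − 4096 = 56
r = 36 / √(75 × 56) = 36 / 64.8074 ≈ 0.555

0.555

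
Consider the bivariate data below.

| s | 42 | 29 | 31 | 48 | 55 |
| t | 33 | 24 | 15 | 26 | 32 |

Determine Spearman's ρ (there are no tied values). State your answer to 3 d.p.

0.600

Rank s: 3, 1, 2, 4, 5
Rank t: 5, 2, 1, 3, 4
d = rank(s) − rank(t): -2, -1, 1, 1, 1; Σd² = 8
ρ = 1 − 6Σd² / [n(n²−1)] = 1 − 6×8 / (5×24) = 1 − 48/120 ≈ 0.600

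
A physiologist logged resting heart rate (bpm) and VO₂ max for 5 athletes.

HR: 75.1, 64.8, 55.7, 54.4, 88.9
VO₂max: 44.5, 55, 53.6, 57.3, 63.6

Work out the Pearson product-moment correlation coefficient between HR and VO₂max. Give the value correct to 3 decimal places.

n = 5, Σx = 338.9, Σy = 274, Σx² = 23804.11, Σy² = 15206.46, Σxy = 18662.63
nΣxy − ΣxΣy = 93313.15 − 92858.6 = 454.55
nΣx² − (Σx)² = 119020.55 − 114853.21 = 4167.34; nΣy² − (Σy)² = 76032.3 − 75076 = 956.3
r = 454.55 / √(4167.34 × 956.3) = 454.55 / 1996.3034 ≈ 0.228

0.228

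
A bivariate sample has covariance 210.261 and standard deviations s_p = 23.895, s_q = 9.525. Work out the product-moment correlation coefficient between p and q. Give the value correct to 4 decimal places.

r = Cov(p,q) / (s_p · s_q) = 210.261 / (23.895 × 9.525)
  = 210.261 / 227.5999 ≈ 0.9238

0.9238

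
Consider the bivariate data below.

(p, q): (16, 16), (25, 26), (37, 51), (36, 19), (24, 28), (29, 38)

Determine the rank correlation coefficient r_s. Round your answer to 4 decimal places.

Rank p: 1, 3, 6, 5, 2, 4
Rank q: 1, 3, 6, 2, 4, 5
d = rank(p) − rank(q): 0, 0, 0, 3, -2, -1; Σd² = 14
ρ = 1 − 6Σd² / [n(n²−1)] = 1 − 6×14 / (6×35) = 1 − 84/210 ≈ 0.6000

0.6000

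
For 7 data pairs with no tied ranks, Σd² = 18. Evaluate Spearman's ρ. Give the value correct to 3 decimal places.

0.679

ρ = 1 − 6Σd² / [n(n²−1)] = 1 − 6×18 / (7×48)
  = 1 − 108/336 = 1 − 0.3214 ≈ 0.679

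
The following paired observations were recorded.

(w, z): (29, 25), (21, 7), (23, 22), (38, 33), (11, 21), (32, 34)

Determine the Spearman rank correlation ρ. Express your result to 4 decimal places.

Rank w: 4, 2, 3, 6, 1, 5
Rank z: 4, 1, 3, 5, 2, 6
d = rank(w) − rank(z): 0, 1, 0, 1, -1, -1; Σd² = 4
ρ = 1 − 6Σd² / [n(n²−1)] = 1 − 6×4 / (6×35) = 1 − 24/210 ≈ 0.8857

0.8857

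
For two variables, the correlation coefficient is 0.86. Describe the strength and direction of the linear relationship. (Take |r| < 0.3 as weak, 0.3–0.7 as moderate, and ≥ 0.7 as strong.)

r = 0.86 > 0 so the relationship is positive.
|r| = 0.86, which falls in the strong range.

strong positive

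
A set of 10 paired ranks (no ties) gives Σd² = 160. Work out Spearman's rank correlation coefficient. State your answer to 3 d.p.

ρ = 1 − 6Σd² / [n(n²−1)] = 1 − 6×160 / (10×99)
  = 1 − 960/990 = 1 − 0.9697 ≈ 0.030

0.030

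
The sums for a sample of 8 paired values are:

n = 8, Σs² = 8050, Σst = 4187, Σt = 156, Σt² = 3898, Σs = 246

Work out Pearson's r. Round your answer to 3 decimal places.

r = (nΣst − ΣsΣt) / √[(nΣs² − (Σs)²)(nΣt² − (Σt)²)]
Numerator: 8×4187 − 246×156 = -4880
Denominator: √[(64400 − 60516)(31184 − 24336)] = √[3884 × 6848] = 5157.2892
r = -4880 / 5157.2892 ≈ -0.946

-0.946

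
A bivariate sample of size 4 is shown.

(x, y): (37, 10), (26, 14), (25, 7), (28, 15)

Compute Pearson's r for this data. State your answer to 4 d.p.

-0.0823

n = 4, Σx = 116, Σy = 46, Σx² = 3454, Σy² = 570, Σxy = 1329
nΣxy − ΣxΣy = 5316 − 5336 = -20
nΣx² − (Σx)² = 13816 − 13456 = 360; nΣy² − (Σy)² = 2280 − 2116 = 164
r = -20 / √(360 × 164) = -20 / 242.9815 ≈ -0.0823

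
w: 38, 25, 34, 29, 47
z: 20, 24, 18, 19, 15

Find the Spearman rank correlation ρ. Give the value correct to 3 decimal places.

Rank w: 4, 1, 3, 2, 5
Rank z: 4, 5, 2, 3, 1
d = rank(w) − rank(z): 0, -4, 1, -1, 4; Σd² = 34
ρ = 1 − 6Σd² / [n(n²−1)] = 1 − 6×34 / (5×24) = 1 − 204/120 ≈ -0.700

-0.700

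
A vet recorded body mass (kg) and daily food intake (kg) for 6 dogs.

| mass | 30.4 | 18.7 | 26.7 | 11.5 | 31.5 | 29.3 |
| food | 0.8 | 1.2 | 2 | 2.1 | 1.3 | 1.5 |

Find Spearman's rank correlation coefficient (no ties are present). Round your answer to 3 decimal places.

Rank mass: 5, 2, 3, 1, 6, 4
Rank food: 1, 2, 5, 6, 3, 4
d = rank(mass) − rank(food): 4, 0, -2, -5, 3, 0; Σd² = 54
ρ = 1 − 6Σd² / [n(n²−1)] = 1 − 6×54 / (6×35) = 1 − 324/210 ≈ -0.543

-0.543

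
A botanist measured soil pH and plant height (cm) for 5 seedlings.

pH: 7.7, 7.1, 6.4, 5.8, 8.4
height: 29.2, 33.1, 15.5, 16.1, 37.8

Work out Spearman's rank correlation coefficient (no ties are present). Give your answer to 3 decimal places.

0.800

Rank pH: 4, 3, 2, 1, 5
Rank height: 3, 4, 1, 2, 5
d = rank(pH) − rank(height): 1, -1, 1, -1, 0; Σd² = 4
ρ = 1 − 6Σd² / [n(n²−1)] = 1 − 6×4 / (5×24) = 1 − 24/120 ≈ 0.800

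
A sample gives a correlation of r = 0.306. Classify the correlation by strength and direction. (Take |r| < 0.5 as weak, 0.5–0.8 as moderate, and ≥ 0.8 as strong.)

r = 0.306 > 0 so the relationship is positive.
|r| = 0.306, which falls in the weak range.

weak positive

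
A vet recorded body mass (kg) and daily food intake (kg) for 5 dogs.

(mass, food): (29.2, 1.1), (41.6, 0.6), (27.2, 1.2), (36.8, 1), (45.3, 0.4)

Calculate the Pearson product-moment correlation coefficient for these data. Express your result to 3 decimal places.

-0.958

n = 5, Σx = 180.1, Σy = 4.3, Σx² = 6729.37, Σy² = 4.17, Σxy = 144.64
nΣxy − ΣxΣy = 723.2 − 774.43 = -51.23
nΣx² − (Σx)² = 33646.85 − 32436.01 = 1210.84; nΣy² − (Σy)² = 20.85 − 18.49 = 2.36
r = -51.23 / √(1210.84 × 2.36) = -51.23 / 53.4564 ≈ -0.958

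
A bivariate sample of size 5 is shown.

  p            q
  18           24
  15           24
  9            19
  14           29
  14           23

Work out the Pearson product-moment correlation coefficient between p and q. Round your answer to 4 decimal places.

0.5412

n = 5, Σp = 70, Σq = 119, Σp² = 1022, Σq² = 2883, Σpq = 1691
nΣpq − ΣpΣq = 8455 − 8330 = 125
nΣp² − (Σp)² = 5110 − 4900 = 210; nΣq² − (Σq)² = 14415 − 14161 = 254
r = 125 / √(210 × 254) = 125 / 230.9545 ≈ 0.5412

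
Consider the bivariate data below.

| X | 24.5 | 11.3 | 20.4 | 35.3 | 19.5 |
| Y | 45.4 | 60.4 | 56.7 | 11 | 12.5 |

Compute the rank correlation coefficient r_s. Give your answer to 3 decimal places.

-0.700

Rank X: 4, 1, 3, 5, 2
Rank Y: 3, 5, 4, 1, 2
d = rank(X) − rank(Y): 1, -4, -1, 4, 0; Σd² = 34
ρ = 1 − 6Σd² / [n(n²−1)] = 1 − 6×34 / (5×24) = 1 − 204/120 ≈ -0.700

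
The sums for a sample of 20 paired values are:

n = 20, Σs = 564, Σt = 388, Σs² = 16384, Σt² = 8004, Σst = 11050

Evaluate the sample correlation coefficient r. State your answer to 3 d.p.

r = (nΣst − ΣsΣt) / √[(nΣs² − (Σs)²)(nΣt² − (Σt)²)]
Numerator: 20×11050 − 564×388 = 2168
Denominator: √[(327680 − 318096)(160080 − 150544)] = √[9584 × 9536] = 9559.9699
r = 2168 / 9559.9699 ≈ 0.227

0.227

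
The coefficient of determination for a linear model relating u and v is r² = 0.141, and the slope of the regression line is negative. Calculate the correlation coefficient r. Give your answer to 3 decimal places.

|r| = √0.141 = 0.375
The association is negative, so r = −0.375.

-0.375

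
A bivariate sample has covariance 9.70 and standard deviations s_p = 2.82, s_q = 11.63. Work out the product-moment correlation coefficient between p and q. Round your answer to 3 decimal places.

r = Cov(p,q) / (s_p · s_q) = 9.70 / (2.82 × 11.63)
  = 9.70 / 32.7966 ≈ 0.296

0.296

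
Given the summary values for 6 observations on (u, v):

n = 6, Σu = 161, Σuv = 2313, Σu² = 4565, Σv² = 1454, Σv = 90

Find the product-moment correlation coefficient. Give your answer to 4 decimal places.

-0.6392

r = (nΣuv − ΣuΣv) / √[(nΣu² − (Σu)²)(nΣv² − (Σv)²)]
Numerator: 6×2313 − 161×90 = -612
Denominator: √[(27390 − 25921)(8724 − 8100)] = √[1469 × 624] = 957.4215
r = -612 / 957.4215 ≈ -0.6392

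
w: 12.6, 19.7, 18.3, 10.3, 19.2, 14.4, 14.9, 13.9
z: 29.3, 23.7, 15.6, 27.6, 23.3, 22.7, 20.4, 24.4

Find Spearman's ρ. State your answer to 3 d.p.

Rank w: 2, 8, 6, 1, 7, 4, 5, 3
Rank z: 8, 5, 1, 7, 4, 3, 2, 6
d = rank(w) − rank(z): -6, 3, 5, -6, 3, 1, 3, -3; Σd² = 134
ρ = 1 − 6Σd² / [n(n²−1)] = 1 − 6×134 / (8×63) = 1 − 804/504 ≈ -0.595

-0.595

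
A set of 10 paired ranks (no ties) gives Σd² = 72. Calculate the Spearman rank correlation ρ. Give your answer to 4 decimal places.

ρ = 1 − 6Σd² / [n(n²−1)] = 1 − 6×72 / (10×99)
  = 1 − 432/990 = 1 − 0.43636 ≈ 0.5636

0.5636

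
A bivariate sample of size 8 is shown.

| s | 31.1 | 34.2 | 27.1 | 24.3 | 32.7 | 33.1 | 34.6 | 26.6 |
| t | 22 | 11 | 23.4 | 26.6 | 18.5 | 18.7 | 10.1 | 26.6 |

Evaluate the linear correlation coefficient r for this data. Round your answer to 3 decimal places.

-0.901

n = 8, Σs = 243.7, Σt = 156.9, Σs² = 7531.37, Σt² = 3361.63, Σst = 4621.86
nΣst − ΣsΣt = 36974.88 − 38236.53 = -1261.65
nΣs² − (Σs)² = 60250.96 − 59389.69 = 861.27; nΣt² − (Σt)² = 26893.04 − 24617.61 = 2275.43
r = -1261.65 / √(861.27 × 2275.43) = -1261.65 / 1399.9141 ≈ -0.901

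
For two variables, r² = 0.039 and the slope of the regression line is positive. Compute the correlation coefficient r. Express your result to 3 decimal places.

|r| = √0.039 = 0.197
The association is positive, so r = 0.197.

0.197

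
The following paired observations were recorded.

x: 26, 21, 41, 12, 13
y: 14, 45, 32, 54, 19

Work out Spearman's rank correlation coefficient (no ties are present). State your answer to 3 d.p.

Rank x: 4, 3, 5, 1, 2
Rank y: 1, 4, 3, 5, 2
d = rank(x) − rank(y): 3, -1, 2, -4, 0; Σd² = 30
ρ = 1 − 6Σd² / [n(n²−1)] = 1 − 6×30 / (5×24) = 1 − 180/120 ≈ -0.500

-0.500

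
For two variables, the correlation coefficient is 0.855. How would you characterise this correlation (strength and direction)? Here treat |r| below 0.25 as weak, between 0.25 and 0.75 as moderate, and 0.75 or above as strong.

r = 0.855 > 0 so the relationship is positive.
|r| = 0.855, which falls in the strong range.

strong positive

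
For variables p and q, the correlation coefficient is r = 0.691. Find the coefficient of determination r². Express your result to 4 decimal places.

0.4775

r² = (0.691)² = 0.4775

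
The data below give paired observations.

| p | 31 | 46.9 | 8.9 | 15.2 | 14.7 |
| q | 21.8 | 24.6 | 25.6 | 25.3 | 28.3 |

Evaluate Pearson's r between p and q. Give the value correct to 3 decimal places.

n = 5, Σp = 116.7, Σq = 125.6, Σp² = 3686.95, Σq² = 3176.74, Σpq = 2857.95
nΣpq − ΣpΣq = 14289.75 − 14657.52 = -367.77
nΣp² − (Σp)² = 18434.75 − 13618.89 = 4815.86; nΣq² − (Σq)² = 15883.7 − 15775.36 = 108.34
r = -367.77 / √(4815.86 × 108.34) = -367.77 / 722.3228 ≈ -0.509

-0.509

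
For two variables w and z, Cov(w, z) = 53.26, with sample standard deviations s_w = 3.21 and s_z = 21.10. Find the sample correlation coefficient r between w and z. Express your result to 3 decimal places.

r = Cov(w,z) / (s_w · s_z) = 53.26 / (3.21 × 21.10)
  = 53.26 / 67.7310 ≈ 0.786

0.786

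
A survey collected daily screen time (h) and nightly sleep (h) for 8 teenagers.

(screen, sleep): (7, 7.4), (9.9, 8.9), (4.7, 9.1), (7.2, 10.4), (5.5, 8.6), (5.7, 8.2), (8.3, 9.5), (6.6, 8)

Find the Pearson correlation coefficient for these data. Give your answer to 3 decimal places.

0.201

n = 8, Σx = 54.9, Σy = 70.1, Σx² = 396.13, Σy² = 620.39, Σxy = 483.25
nΣxy − ΣxΣy = 3866 − 3848.49 = 17.51
nΣx² − (Σx)² = 3169.04 − 3014.01 = 155.03; nΣy² − (Σy)² = 4963.12 − 4914.01 = 49.11
r = 17.51 / √(155.03 × 49.11) = 17.51 / 87.2555 ≈ 0.201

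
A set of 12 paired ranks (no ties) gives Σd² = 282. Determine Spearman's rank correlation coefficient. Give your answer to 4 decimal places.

0.0140

ρ = 1 − 6Σd² / [n(n²−1)] = 1 − 6×282 / (12×143)
  = 1 − 1692/1716 = 1 − 0.98601 ≈ 0.0140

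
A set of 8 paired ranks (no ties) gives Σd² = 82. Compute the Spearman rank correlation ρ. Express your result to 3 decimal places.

0.024

ρ = 1 − 6Σd² / [n(n²−1)] = 1 − 6×82 / (8×63)
  = 1 − 492/504 = 1 − 0.9762 ≈ 0.024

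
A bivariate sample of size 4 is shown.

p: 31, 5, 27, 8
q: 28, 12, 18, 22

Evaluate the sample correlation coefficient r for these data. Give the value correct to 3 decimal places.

n = 4, Σp = 71, Σq = 80, Σp² = 1779, Σq² = 1736, Σpq = 1590
nΣpq − ΣpΣq = 6360 − 5680 = 680
nΣp² − (Σp)² = 7116 − 5041 = 2075; nΣq² − (Σq)² = 6944 − 6400 = 544
r = 680 / √(2075 × 544) = 680 / 1062.4500 ≈ 0.640

0.640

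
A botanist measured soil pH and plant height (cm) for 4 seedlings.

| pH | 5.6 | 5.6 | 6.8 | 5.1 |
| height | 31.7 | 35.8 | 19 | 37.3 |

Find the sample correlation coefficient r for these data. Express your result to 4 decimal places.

n = 4, Σx = 23.1, Σy = 123.8, Σx² = 134.97, Σy² = 4038.82, Σxy = 697.43
nΣxy − ΣxΣy = 2789.72 − 2859.78 = -70.06
nΣx² − (Σx)² = 539.88 − 533.61 = 6.27; nΣy² − (Σy)² = 16155.28 − 15326.44 = 828.84
r = -70.06 / √(6.27 × 828.84) = -70.06 / 72.0890 ≈ -0.9719

-0.9719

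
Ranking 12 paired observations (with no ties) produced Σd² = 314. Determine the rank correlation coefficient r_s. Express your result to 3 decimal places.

-0.098

ρ = 1 − 6Σd² / [n(n²−1)] = 1 − 6×314 / (12×143)
  = 1 − 1884/1716 = 1 − 1.0979 ≈ -0.098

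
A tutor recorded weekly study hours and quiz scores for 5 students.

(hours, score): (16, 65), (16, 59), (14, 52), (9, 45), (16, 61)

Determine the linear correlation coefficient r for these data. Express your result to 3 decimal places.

0.922

n = 5, Σx = 71, Σy = 282, Σx² = 1045, Σy² = 16156, Σxy = 4093
nΣxy − ΣxΣy = 20465 − 20022 = 443
nΣx² − (Σx)² = 5225 − 5041 = 184; nΣy² − (Σy)² = 80780 − 79524 = 1256
r = 443 / √(184 × 1256) = 443 / 480.7328 ≈ 0.922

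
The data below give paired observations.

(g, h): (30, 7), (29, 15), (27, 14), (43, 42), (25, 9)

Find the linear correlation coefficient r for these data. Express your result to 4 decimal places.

n = 5, Σg = 154, Σh = 87, Σg² = 4944, Σh² = 2315, Σgh = 3054
nΣgh − ΣgΣh = 15270 − 13398 = 1872
nΣg² − (Σg)² = 24720 − 23716 = 1004; nΣh² − (Σh)² = 11575 − 7569 = 4006
r = 1872 / √(1004 × 4006) = 1872 / 2005.4984 ≈ 0.9334

0.9334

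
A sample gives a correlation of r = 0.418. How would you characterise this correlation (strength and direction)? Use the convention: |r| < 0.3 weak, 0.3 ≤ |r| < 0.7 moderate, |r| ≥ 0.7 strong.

r = 0.418 > 0 so the relationship is positive.
|r| = 0.418, which falls in the moderate range.

moderate positive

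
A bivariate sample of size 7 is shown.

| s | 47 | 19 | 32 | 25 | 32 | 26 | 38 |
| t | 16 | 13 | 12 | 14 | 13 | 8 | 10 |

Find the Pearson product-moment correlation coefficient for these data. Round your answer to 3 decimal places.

0.319

n = 7, Σs = 219, Σt = 86, Σs² = 7363, Σt² = 1098, Σst = 2737
nΣst − ΣsΣt = 19159 − 18834 = 325
nΣs² − (Σs)² = 51541 − 47961 = 3580; nΣt² − (Σt)² = 7686 − 7396 = 290
r = 325 / √(3580 × 290) = 325 / 1018.9210 ≈ 0.319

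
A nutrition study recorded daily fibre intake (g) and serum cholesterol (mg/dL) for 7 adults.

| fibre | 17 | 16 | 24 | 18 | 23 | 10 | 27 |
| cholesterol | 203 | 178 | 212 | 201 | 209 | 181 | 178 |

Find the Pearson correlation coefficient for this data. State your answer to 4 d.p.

0.3091

n = 7, Σx = 135, Σy = 1362, Σx² = 2803, Σy² = 266364, Σxy = 26428
nΣxy − ΣxΣy = 184996 − 183870 = 1126
nΣx² − (Σx)² = 19621 − 18225 = 1396; nΣy² − (Σy)² = 1864548 − 1855044 = 9504
r = 1126 / √(1396 × 9504) = 1126 / 3642.4695 ≈ 0.3091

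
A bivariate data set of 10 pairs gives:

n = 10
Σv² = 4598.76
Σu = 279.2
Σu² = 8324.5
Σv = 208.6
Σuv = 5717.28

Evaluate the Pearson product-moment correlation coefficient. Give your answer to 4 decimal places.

-0.2953

r = (nΣuv − ΣuΣv) / √[(nΣu² − (Σu)²)(nΣv² − (Σv)²)]
Numerator: 10×5717.28 − 279.2×208.6 = -1068.32
Denominator: √[(83245 − 77952.64)(45987.6 − 43513.96)] = √[5292.36 × 2473.64] = 3618.2031
r = -1068.32 / 3618.2031 ≈ -0.2953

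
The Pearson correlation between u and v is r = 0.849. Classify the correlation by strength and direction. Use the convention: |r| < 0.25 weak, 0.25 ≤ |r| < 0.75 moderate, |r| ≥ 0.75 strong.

r = 0.849 > 0 so the relationship is positive.
|r| = 0.849, which falls in the strong range.

strong positive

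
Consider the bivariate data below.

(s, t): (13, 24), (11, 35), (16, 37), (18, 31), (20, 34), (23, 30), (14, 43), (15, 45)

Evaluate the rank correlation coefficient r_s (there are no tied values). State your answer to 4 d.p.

-0.2381

Rank s: 2, 1, 5, 6, 7, 8, 3, 4
Rank t: 1, 5, 6, 3, 4, 2, 7, 8
d = rank(s) − rank(t): 1, -4, -1, 3, 3, 6, -4, -4; Σd² = 104
ρ = 1 − 6Σd² / [n(n²−1)] = 1 − 6×104 / (8×63) = 1 − 624/504 ≈ -0.2381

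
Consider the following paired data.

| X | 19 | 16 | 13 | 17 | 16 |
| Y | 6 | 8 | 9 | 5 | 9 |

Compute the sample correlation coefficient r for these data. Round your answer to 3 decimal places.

n = 5, ΣX = 81, ΣY = 37, ΣX² = 1331, ΣY² = 287, ΣXY = 588
nΣXY − ΣXΣY = 2940 − 2997 = -57
nΣX² − (ΣX)² = 6655 − 6561 = 94; nΣY² − (ΣY)² = 1435 − 1369 = 66
r = -57 / √(94 × 66) = -57 / 78.7655 ≈ -0.724

-0.724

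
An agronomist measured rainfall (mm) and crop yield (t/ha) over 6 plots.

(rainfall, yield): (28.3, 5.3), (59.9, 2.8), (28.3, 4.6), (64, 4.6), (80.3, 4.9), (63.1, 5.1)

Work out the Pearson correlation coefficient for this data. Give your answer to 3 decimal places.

-0.170

n = 6, Σx = 323.9, Σy = 27.3, Σx² = 19715.49, Σy² = 128.27, Σxy = 1457.57
nΣxy − ΣxΣy = 8745.42 − 8842.47 = -97.05
nΣx² − (Σx)² = 118292.94 − 104911.21 = 13381.73; nΣy² − (Σy)² = 769.62 − 745.29 = 24.33
r = -97.05 / √(13381.73 × 24.33) = -97.05 / 570.5940 ≈ -0.170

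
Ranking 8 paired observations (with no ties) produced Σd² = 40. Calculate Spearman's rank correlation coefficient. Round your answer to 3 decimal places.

ρ = 1 − 6Σd² / [n(n²−1)] = 1 − 6×40 / (8×63)
  = 1 − 240/504 = 1 − 0.4762 ≈ 0.524

0.524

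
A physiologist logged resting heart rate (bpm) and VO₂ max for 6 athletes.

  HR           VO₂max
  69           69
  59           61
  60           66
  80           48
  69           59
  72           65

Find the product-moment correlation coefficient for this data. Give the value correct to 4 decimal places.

n = 6, Σx = 409, Σy = 368, Σx² = 28187, Σy² = 22848, Σxy = 24911
nΣxy − ΣxΣy = 149466 − 150512 = -1046
nΣx² − (Σx)² = 169122 − 167281 = 1841; nΣy² − (Σy)² = 137088 − 135424 = 1664
r = -1046 / √(1841 × 1664) = -1046 / 1750.2640 ≈ -0.5976

-0.5976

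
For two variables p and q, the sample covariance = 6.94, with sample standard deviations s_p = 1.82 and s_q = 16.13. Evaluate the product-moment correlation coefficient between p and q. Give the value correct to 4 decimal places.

0.2364

r = Cov(p,q) / (s_p · s_q) = 6.94 / (1.82 × 16.13)
  = 6.94 / 29.3566 ≈ 0.2364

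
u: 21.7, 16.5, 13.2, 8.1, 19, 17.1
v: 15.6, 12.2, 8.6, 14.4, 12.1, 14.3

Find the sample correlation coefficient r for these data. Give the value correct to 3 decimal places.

n = 6, Σu = 95.6, Σv = 77.2, Σu² = 1636.4, Σv² = 1024.42, Σuv = 1244.41
nΣuv − ΣuΣv = 7466.46 − 7380.32 = 86.14
nΣu² − (Σu)² = 9818.4 − 9139.36 = 679.04; nΣv² − (Σv)² = 6146.52 − 5959.84 = 186.68
r = 86.14 / √(679.04 × 186.68) = 86.14 / 356.0382 ≈ 0.242

0.242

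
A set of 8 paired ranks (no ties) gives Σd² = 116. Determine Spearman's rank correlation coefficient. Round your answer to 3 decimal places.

-0.381

ρ = 1 − 6Σd² / [n(n²−1)] = 1 − 6×116 / (8×63)
  = 1 − 696/504 = 1 − 1.3810 ≈ -0.381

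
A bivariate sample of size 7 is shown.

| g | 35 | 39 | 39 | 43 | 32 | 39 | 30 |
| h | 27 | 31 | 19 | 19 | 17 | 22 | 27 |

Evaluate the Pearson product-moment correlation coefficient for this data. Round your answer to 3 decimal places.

n = 7, Σg = 257, Σh = 162, Σg² = 9561, Σh² = 3914, Σgh = 5924
nΣgh − ΣgΣh = 41468 − 41634 = -166
nΣg² − (Σg)² = 66927 − 66049 = 878; nΣh² − (Σh)² = 27398 − 26244 = 1154
r = -166 / √(878 × 1154) = -166 / 1006.5843 ≈ -0.165

-0.165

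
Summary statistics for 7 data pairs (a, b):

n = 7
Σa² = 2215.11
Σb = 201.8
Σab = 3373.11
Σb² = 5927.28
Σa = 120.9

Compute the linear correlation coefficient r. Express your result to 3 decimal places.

r = (nΣab − ΣaΣb) / √[(nΣa² − (Σa)²)(nΣb² − (Σb)²)]
Numerator: 7×3373.11 − 120.9×201.8 = -785.85
Denominator: √[(15505.77 − 14616.81)(41490.96 − 40723.24)] = √[888.96 × 767.72] = 826.1189
r = -785.85 / 826.1189 ≈ -0.951

-0.951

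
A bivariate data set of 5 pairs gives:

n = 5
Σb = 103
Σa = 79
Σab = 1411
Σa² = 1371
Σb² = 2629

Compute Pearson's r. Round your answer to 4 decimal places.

r = (nΣab − ΣaΣb) / √[(nΣa² − (Σa)²)(nΣb² − (Σb)²)]
Numerator: 5×1411 − 79×103 = -1082
Denominator: √[(6855 − 6241)(13145 − 10609)] = √[614 × 2536] = 1247.8397
r = -1082 / 1247.8397 ≈ -0.8671

-0.8671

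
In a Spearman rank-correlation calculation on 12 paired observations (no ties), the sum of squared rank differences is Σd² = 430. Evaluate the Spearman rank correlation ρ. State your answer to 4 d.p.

-0.5035

ρ = 1 − 6Σd² / [n(n²−1)] = 1 − 6×430 / (12×143)
  = 1 − 2580/1716 = 1 − 1.50350 ≈ -0.5035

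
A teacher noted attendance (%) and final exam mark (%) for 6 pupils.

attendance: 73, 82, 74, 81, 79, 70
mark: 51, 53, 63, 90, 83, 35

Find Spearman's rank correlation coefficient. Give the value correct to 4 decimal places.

Rank attendance: 2, 6, 3, 5, 4, 1
Rank mark: 2, 3, 4, 6, 5, 1
d = rank(attendance) − rank(mark): 0, 3, -1, -1, -1, 0; Σd² = 12
ρ = 1 − 6Σd² / [n(n²−1)] = 1 − 6×12 / (6×35) = 1 − 72/210 ≈ 0.6571

0.6571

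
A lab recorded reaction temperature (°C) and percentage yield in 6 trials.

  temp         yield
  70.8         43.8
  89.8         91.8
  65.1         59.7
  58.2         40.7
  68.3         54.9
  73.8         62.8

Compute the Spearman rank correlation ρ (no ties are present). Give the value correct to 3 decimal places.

Rank temp: 4, 6, 2, 1, 3, 5
Rank yield: 2, 6, 4, 1, 3, 5
d = rank(temp) − rank(yield): 2, 0, -2, 0, 0, 0; Σd² = 8
ρ = 1 − 6Σd² / [n(n²−1)] = 1 − 6×8 / (6×35) = 1 − 48/210 ≈ 0.771

0.771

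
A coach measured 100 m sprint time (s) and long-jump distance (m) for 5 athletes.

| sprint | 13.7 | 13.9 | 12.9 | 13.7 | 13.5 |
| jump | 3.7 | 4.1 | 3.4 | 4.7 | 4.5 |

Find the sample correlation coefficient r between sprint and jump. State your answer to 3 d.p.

0.558

n = 5, Σx = 67.7, Σy = 20.4, Σx² = 917.25, Σy² = 84.4, Σxy = 276.68
nΣxy − ΣxΣy = 1383.4 − 1381.08 = 2.32
nΣx² − (Σx)² = 4586.25 − 4583.29 = 2.96; nΣy² − (Σy)² = 422 − 416.16 = 5.84
r = 2.32 / √(2.96 × 5.84) = 2.32 / 4.1577 ≈ 0.558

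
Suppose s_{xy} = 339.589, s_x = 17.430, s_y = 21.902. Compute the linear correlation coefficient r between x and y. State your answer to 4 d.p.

r = Cov(x,y) / (s_x · s_y) = 339.589 / (17.430 × 21.902)
  = 339.589 / 381.7519 ≈ 0.8896

0.8896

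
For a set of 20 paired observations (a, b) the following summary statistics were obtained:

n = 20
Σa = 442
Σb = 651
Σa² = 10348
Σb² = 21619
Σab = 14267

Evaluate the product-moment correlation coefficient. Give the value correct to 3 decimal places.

r = (nΣab − ΣaΣb) / √[(nΣa² − (Σa)²)(nΣb² − (Σb)²)]
Numerator: 20×14267 − 442×651 = -2402
Denominator: √[(206960 − 195364)(432380 − 423801)] = √[11596 × 8579] = 9974.0706
r = -2402 / 9974.0706 ≈ -0.241

-0.241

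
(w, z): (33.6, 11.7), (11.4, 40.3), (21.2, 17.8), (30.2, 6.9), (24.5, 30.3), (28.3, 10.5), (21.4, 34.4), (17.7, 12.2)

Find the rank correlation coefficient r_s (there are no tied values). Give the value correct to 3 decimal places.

-0.714

Rank w: 8, 1, 3, 7, 5, 6, 4, 2
Rank z: 3, 8, 5, 1, 6, 2, 7, 4
d = rank(w) − rank(z): 5, -7, -2, 6, -1, 4, -3, -2; Σd² = 144
ρ = 1 − 6Σd² / [n(n²−1)] = 1 − 6×144 / (8×63) = 1 − 864/504 ≈ -0.714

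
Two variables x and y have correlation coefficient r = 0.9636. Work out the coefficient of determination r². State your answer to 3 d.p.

r² = (0.9636)² = 0.929

0.929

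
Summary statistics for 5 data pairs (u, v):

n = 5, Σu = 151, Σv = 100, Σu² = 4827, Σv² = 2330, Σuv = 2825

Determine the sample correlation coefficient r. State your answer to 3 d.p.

-0.657

r = (nΣuv − ΣuΣv) / √[(nΣu² − (Σu)²)(nΣv² − (Σv)²)]
Numerator: 5×2825 − 151×100 = -975
Denominator: √[(24135 − 22801)(11650 − 10000)] = √[1334 × 1650] = 1483.6105
r = -975 / 1483.6105 ≈ -0.657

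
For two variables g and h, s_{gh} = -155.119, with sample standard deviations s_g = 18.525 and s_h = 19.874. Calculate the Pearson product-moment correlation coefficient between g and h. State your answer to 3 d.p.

-0.421

r = Cov(g,h) / (s_g · s_h) = -155.119 / (18.525 × 19.874)
  = -155.119 / 368.1658 ≈ -0.421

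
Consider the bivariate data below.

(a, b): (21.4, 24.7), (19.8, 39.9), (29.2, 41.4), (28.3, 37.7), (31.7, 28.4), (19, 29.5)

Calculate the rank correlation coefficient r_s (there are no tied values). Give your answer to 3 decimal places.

0.029

Rank a: 3, 2, 5, 4, 6, 1
Rank b: 1, 5, 6, 4, 2, 3
d = rank(a) − rank(b): 2, -3, -1, 0, 4, -2; Σd² = 34
ρ = 1 − 6Σd² / [n(n²−1)] = 1 − 6×34 / (6×35) = 1 − 204/210 ≈ 0.029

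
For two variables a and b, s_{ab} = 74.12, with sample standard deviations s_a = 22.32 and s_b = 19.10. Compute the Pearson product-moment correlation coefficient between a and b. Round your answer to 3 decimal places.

r = Cov(a,b) / (s_a · s_b) = 74.12 / (22.32 × 19.10)
  = 74.12 / 426.3120 ≈ 0.174

0.174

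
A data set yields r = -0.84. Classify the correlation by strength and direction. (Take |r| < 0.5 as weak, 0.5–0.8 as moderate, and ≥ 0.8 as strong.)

strong negative

r = -0.84 < 0 so the relationship is negative.
|r| = 0.84, which falls in the strong range.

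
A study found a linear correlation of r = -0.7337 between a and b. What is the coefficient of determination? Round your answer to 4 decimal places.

0.5383

r² = (-0.7337)² = 0.5383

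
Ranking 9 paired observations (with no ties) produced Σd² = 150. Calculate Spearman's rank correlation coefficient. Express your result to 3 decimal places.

ρ = 1 − 6Σd² / [n(n²−1)] = 1 − 6×150 / (9×80)
  = 1 − 900/720 = 1 − 1.2500 ≈ -0.250

-0.250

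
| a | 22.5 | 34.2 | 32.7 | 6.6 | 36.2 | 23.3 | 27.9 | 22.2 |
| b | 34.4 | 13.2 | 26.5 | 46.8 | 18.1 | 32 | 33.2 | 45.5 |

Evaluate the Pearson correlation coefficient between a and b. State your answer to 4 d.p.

n = 8, Σa = 205.6, Σb = 249.7, Σa² = 5913.32, Σb² = 8774.19, Σab = 5738.07
nΣab − ΣaΣb = 45904.56 − 51338.32 = -5433.76
nΣa² − (Σa)² = 47306.56 − 42271.36 = 5035.2; nΣb² − (Σb)² = 70193.52 − 62350.09 = 7843.43
r = -5433.76 / √(5035.2 × 7843.43) = -5433.76 / 6284.3646 ≈ -0.8646

-0.8646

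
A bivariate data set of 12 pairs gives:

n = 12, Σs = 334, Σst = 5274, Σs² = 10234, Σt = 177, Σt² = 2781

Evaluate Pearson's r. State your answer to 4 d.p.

r = (nΣst − ΣsΣt) / √[(nΣs² − (Σs)²)(nΣt² − (Σt)²)]
Numerator: 12×5274 − 334×177 = 4170
Denominator: √[(122808 − 111556)(33372 − 31329)] = √[11252 × 2043] = 4794.5632
r = 4170 / 4794.5632 ≈ 0.8697

0.8697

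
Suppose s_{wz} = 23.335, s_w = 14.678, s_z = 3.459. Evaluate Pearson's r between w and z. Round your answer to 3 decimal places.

r = Cov(w,z) / (s_w · s_z) = 23.335 / (14.678 × 3.459)
  = 23.335 / 50.7712 ≈ 0.460

0.460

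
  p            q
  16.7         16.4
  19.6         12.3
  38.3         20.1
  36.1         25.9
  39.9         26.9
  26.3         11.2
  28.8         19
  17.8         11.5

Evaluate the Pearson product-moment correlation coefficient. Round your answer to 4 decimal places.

n = 8, Σp = 223.5, Σq = 143.3, Σp² = 6863.13, Σq² = 2837.37, Σpq = 4339.55
nΣpq − ΣpΣq = 34716.4 − 32027.55 = 2688.85
nΣp² − (Σp)² = 54905.04 − 49952.25 = 4952.79; nΣq² − (Σq)² = 22698.96 − 20534.89 = 2164.07
r = 2688.85 / √(4952.79 × 2164.07) = 2688.85 / 3273.8638 ≈ 0.8213

0.8213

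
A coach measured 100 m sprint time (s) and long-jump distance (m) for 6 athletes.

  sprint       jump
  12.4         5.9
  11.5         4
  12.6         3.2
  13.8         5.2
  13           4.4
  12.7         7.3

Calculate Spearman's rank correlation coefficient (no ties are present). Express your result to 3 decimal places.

Rank sprint: 2, 1, 3, 6, 5, 4
Rank jump: 5, 2, 1, 4, 3, 6
d = rank(sprint) − rank(jump): -3, -1, 2, 2, 2, -2; Σd² = 26
ρ = 1 − 6Σd² / [n(n²−1)] = 1 − 6×26 / (6×35) = 1 − 156/210 ≈ 0.257

0.257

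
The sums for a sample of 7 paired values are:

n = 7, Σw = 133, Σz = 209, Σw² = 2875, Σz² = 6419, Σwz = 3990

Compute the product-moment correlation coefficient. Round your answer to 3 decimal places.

r = (nΣwz − ΣwΣz) / √[(nΣw² − (Σw)²)(nΣz² − (Σz)²)]
Numerator: 7×3990 − 133×209 = 133
Denominator: √[(20125 − 17689)(44933 − 43681)] = √[2436 × 1252] = 1746.3883
r = 133 / 1746.3883 ≈ 0.076

0.076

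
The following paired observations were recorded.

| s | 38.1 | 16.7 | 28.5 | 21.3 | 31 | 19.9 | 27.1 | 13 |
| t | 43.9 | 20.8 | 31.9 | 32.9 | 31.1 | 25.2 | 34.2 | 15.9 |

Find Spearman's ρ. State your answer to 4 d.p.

0.7857

Rank s: 8, 2, 6, 4, 7, 3, 5, 1
Rank t: 8, 2, 5, 6, 4, 3, 7, 1
d = rank(s) − rank(t): 0, 0, 1, -2, 3, 0, -2, 0; Σd² = 18
ρ = 1 − 6Σd² / [n(n²−1)] = 1 − 6×18 / (8×63) = 1 − 108/504 ≈ 0.7857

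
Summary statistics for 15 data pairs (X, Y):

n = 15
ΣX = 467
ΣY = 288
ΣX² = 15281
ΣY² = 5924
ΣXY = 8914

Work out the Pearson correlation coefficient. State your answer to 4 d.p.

-0.0969

r = (nΣXY − ΣXΣY) / √[(nΣX² − (ΣX)²)(nΣY² − (ΣY)²)]
Numerator: 15×8914 − 467×288 = -786
Denominator: √[(229215 − 218089)(88860 − 82944)] = √[11126 × 5916] = 8113.0399
r = -786 / 8113.0399 ≈ -0.0969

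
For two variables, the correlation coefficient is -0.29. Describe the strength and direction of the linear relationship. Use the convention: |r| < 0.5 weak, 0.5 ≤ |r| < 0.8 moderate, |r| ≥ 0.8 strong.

weak negative

r = -0.29 < 0 so the relationship is negative.
|r| = 0.29, which falls in the weak range.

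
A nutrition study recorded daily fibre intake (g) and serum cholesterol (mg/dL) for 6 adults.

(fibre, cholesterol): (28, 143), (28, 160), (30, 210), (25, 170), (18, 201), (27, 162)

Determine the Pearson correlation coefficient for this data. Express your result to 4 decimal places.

-0.3100

n = 6, Σx = 156, Σy = 1046, Σx² = 4146, Σy² = 185694, Σxy = 27026
nΣxy − ΣxΣy = 162156 − 163176 = -1020
nΣx² − (Σx)² = 24876 − 24336 = 540; nΣy² − (Σy)² = 1114164 − 1094116 = 20048
r = -1020 / √(540 × 20048) = -1020 / 3290.2766 ≈ -0.3100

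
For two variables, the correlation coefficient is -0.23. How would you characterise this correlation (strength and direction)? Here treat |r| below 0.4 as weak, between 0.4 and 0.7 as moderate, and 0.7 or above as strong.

weak negative

r = -0.23 < 0 so the relationship is negative.
|r| = 0.23, which falls in the weak range.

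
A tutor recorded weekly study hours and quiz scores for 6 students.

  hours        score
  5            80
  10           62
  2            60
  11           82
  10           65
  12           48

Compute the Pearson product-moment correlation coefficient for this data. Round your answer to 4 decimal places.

n = 6, Σx = 50, Σy = 397, Σx² = 494, Σy² = 27097, Σxy = 3268
nΣxy − ΣxΣy = 19608 − 19850 = -242
nΣx² − (Σx)² = 2964 − 2500 = 464; nΣy² − (Σy)² = 162582 − 157609 = 4973
r = -242 / √(464 × 4973) = -242 / 1519.0365 ≈ -0.1593

-0.1593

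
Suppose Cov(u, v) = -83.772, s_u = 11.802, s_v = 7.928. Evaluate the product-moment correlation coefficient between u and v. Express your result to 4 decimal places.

-0.8953

r = Cov(u,v) / (s_u · s_v) = -83.772 / (11.802 × 7.928)
  = -83.772 / 93.5663 ≈ -0.8953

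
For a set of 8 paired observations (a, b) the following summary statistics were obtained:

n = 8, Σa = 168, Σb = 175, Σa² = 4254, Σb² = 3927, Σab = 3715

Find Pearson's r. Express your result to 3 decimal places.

0.149

r = (nΣab − ΣaΣb) / √[(nΣa² − (Σa)²)(nΣb² − (Σb)²)]
Numerator: 8×3715 − 168×175 = 320
Denominator: √[(34032 − 28224)(31416 − 30625)] = √[5808 × 791] = 2143.3917
r = 320 / 2143.3917 ≈ 0.149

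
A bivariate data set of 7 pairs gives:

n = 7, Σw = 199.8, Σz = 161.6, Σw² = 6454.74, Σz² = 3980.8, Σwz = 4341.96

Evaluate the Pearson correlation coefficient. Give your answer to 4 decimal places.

-0.6239

r = (nΣwz − ΣwΣz) / √[(nΣw² − (Σw)²)(nΣz² − (Σz)²)]
Numerator: 7×4341.96 − 199.8×161.6 = -1893.96
Denominator: √[(45183.18 − 39920.04)(27865.6 − 26114.56)] = √[5263.14 × 1751.04] = 3035.7814
r = -1893.96 / 3035.7814 ≈ -0.6239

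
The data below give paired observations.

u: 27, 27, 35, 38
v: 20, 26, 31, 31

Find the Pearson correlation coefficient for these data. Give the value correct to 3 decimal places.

n = 4, Σu = 127, Σv = 108, Σu² = 4127, Σv² = 2998, Σuv = 3505
nΣuv − ΣuΣv = 14020 − 13716 = 304
nΣu² − (Σu)² = 16508 − 16129 = 379; nΣv² − (Σv)² = 11992 − 11664 = 328
r = 304 / √(379 × 328) = 304 / 352.5791 ≈ 0.862

0.862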